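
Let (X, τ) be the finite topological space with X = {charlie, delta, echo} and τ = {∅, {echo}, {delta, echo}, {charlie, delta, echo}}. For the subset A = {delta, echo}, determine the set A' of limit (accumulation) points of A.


A' = {charlie, delta}

For each x ∈ X, list the open sets U ∈ τ with x ∈ U, then check whether U ∩ (A ∖ {x}) ≠ ∅ for every such U.
  x = charlie: opens ∋ x are {charlie, delta, echo}; each meets A ∖ {charlie}, so x IS a limit point.
  x = delta: opens ∋ x are {delta, echo}, {charlie, delta, echo}; each meets A ∖ {delta}, so x IS a limit point.
  x = echo: open {echo} ∋ x has {echo} ∩ (A ∖ {echo}) = ∅, so x is NOT a limit point.
Collecting: A' = {charlie, delta}.


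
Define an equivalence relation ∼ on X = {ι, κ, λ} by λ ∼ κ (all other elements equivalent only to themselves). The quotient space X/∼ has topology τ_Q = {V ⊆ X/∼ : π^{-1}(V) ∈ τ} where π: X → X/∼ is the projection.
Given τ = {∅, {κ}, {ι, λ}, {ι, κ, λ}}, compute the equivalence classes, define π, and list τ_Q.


X/∼ = {[ι], [κ=λ]}; |τ_Q| = 2.

Equivalence classes: [ι], [κ=λ].
Quotient map π: X → X/∼ sends ι ↦ [ι], κ ↦ [κ=λ], λ ↦ [κ=λ].
For each subset V ⊆ X/∼, compute π^{-1}(V) ⊆ X and check whether π^{-1}(V) ∈ τ. V is open in τ_Q iff π^{-1}(V) ∈ τ.
  V = {}: π^{-1}(V) = ∅ ∈ τ ✓.
  V = {[ι]}: π^{-1}(V) = {ι} ∉ τ ✗.
  V = {[κ=λ]}: π^{-1}(V) = {κ, λ} ∉ τ ✗.
  V = {[ι], [κ=λ]}: π^{-1}(V) = {ι, κ, λ} ∈ τ ✓.
Open sets in the quotient: τ_Q = {{}, {[ι], [κ=λ]}} (2 elements).


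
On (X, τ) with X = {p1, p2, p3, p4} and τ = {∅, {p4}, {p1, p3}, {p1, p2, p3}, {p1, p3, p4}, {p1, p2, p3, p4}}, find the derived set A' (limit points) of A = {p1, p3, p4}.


A' = {p1, p2, p3}

For each x ∈ X, list the open sets U ∈ τ with x ∈ U, then check whether U ∩ (A ∖ {x}) ≠ ∅ for every such U.
  x = p1: opens ∋ x are {p1, p3}, {p1, p2, p3}, {p1, p3, p4}, {p1, p2, p3, p4}; each meets A ∖ {p1}, so x IS a limit point.
  x = p2: opens ∋ x are {p1, p2, p3}, {p1, p2, p3, p4}; each meets A ∖ {p2}, so x IS a limit point.
  x = p3: opens ∋ x are {p1, p3}, {p1, p2, p3}, {p1, p3, p4}, {p1, p2, p3, p4}; each meets A ∖ {p3}, so x IS a limit point.
  x = p4: open {p4} ∋ x has {p4} ∩ (A ∖ {p4}) = ∅, so x is NOT a limit point.
Collecting: A' = {p1, p2, p3}.


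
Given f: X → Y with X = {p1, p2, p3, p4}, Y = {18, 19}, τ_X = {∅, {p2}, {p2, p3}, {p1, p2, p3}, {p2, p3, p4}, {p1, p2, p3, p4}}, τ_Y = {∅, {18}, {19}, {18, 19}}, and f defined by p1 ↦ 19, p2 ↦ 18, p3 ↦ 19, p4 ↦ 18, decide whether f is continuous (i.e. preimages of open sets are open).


f is NOT continuous.

Compute f^{-1}(U) for each U ∈ τ_Y:
  U = ∅: f^{-1}(U) = ∅ ∈ τ_X ✓.
  U = {18}: f^{-1}(U) = {p2, p4} ∉ τ_X ✗.
  U = {19}: f^{-1}(U) = {p1, p3} ∉ τ_X ✗.
  U = {18, 19}: f^{-1}(U) = {p1, p2, p3, p4} ∈ τ_X ✓.
Found U = {18} with f^{-1}(U) = {p2, p4} not in τ_X. Therefore f is NOT continuous.


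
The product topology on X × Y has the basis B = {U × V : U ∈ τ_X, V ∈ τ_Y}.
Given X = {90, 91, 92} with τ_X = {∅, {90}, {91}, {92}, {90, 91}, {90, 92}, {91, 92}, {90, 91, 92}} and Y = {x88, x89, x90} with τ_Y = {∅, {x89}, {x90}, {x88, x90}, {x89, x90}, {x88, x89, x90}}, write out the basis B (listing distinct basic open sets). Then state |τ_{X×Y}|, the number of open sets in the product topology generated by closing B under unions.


Basis B = {∅ × ∅, {90} × {x89}, {90} × {x90}, {91} × {x89}, {91} × {x90}, {92} × {x89}, {92} × {x90}, {90} × {x88, x90}, {90} × {x89, x90}, {90, 91} × {x89}, {90, 92} × {x89}, {90, 91} × {x90}, {90, 92} × {x90}, {91} × {x88, x90}, {91} × {x89, x90}, {91, 92} × {x89}, {91, 92} × {x90}, {92} × {x88, x90}, {92} × {x89, x90}, {90} × {x88, x89, x90}, {90, 91, 92} × {x89}, {90, 91, 92} × {x90}, {91} × {x88, x89, x90}, {92} × {x88, x89, x90}, {90, 91} × {x88, x90}, {90, 92} × {x88, x90}, {90, 91} × {x89, x90}, {90, 92} × {x89, x90}, {91, 92} × {x88, x90}, {91, 92} × {x89, x90}, {90, 91} × {x88, x89, x90}, {90, 92} × {x88, x89, x90}, {90, 91, 92} × {x88, x90}, {90, 91, 92} × {x89, x90}, {91, 92} × {x88, x89, x90}, {90, 91, 92} × {x88, x89, x90}}; |τ_{X×Y}| = 216.

Enumerate products U × V with U ∈ τ_X, V ∈ τ_Y (deduplicated):
  ∅ × ∅ = {} (∅)
  {90} × {x89} = {(90,x89)}
  {90} × {x90} = {(90,x90)}
  {91} × {x89} = {(91,x89)}
  {91} × {x90} = {(91,x90)}
  {92} × {x89} = {(92,x89)}
  {92} × {x90} = {(92,x90)}
  {90} × {x88, x90} = {(90,x88), (90,x90)}
  {90} × {x89, x90} = {(90,x89), (90,x90)}
  {90, 91} × {x89} = {(90,x89), (91,x89)}
  {90, 92} × {x89} = {(90,x89), (92,x89)}
  {90, 91} × {x90} = {(90,x90), (91,x90)}
  {90, 92} × {x90} = {(90,x90), (92,x90)}
  {91} × {x88, x90} = {(91,x88), (91,x90)}
  {91} × {x89, x90} = {(91,x89), (91,x90)}
  {91, 92} × {x89} = {(91,x89), (92,x89)}
  {91, 92} × {x90} = {(91,x90), (92,x90)}
  {92} × {x88, x90} = {(92,x88), (92,x90)}
  {92} × {x89, x90} = {(92,x89), (92,x90)}
  {90} × {x88, x89, x90} = {(90,x88), (90,x89), (90,x90)}
  {90, 91, 92} × {x89} = {(90,x89), (91,x89), (92,x89)}
  {90, 91, 92} × {x90} = {(90,x90), (91,x90), (92,x90)}
  {91} × {x88, x89, x90} = {(91,x88), (91,x89), (91,x90)}
  {92} × {x88, x89, x90} = {(92,x88), (92,x89), (92,x90)}
  {90, 91} × {x88, x90} = {(90,x88), (90,x90), (91,x88), (91,x90)}
  {90, 92} × {x88, x90} = {(90,x88), (90,x90), (92,x88), (92,x90)}
  {90, 91} × {x89, x90} = {(90,x89), (90,x90), (91,x89), (91,x90)}
  {90, 92} × {x89, x90} = {(90,x89), (90,x90), (92,x89), (92,x90)}
  {91, 92} × {x88, x90} = {(91,x88), (91,x90), (92,x88), (92,x90)}
  {91, 92} × {x89, x90} = {(91,x89), (91,x90), (92,x89), (92,x90)}
  {90, 91} × {x88, x89, x90} = {(90,x88), (90,x89), (90,x90), (91,x88), (91,x89), (91,x90)}
  {90, 92} × {x88, x89, x90} = {(90,x88), (90,x89), (90,x90), (92,x88), (92,x89), (92,x90)}
  {90, 91, 92} × {x88, x90} = {(90,x88), (90,x90), (91,x88), (91,x90), (92,x88), (92,x90)}
  {90, 91, 92} × {x89, x90} = {(90,x89), (90,x90), (91,x89), (91,x90), (92,x89), (92,x90)}
  {91, 92} × {x88, x89, x90} = {(91,x88), (91,x89), (91,x90), (92,x88), (92,x89), (92,x90)}
  {90, 91, 92} × {x88, x89, x90} = {(90,x88), (90,x89), (90,x90), (91,x88), (91,x89), (91,x90), (92,x88), (92,x89), (92,x90)}
These 36 distinct sets form the basis B.
Close under arbitrary unions to get τ_{X×Y}; counting gives |τ_{X×Y}| = 216.


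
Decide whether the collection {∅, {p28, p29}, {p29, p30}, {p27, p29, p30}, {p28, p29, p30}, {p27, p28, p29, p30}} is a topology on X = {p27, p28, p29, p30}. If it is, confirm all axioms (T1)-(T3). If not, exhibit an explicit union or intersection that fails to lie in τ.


τ is NOT a topology on X.

Axiom (T1): ∅ ∈ τ? Yes; X ∈ τ? Yes.
Axiom (T2/T3): check pairwise unions and intersections of members of τ.
Counterexample for (T3): {p28, p29} ∩ {p29, p30} = {p29} ∉ τ. Therefore τ is NOT a topology.


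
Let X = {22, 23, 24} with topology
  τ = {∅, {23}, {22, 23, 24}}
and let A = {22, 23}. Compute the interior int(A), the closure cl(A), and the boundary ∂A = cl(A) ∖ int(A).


int(A) = {23}, cl(A) = {22, 23, 24}, ∂A = {22, 24}.

Closed sets in (X, τ) are complements of opens:
  closed(X, τ) = {∅, {22, 24}, {22, 23, 24}}.
int(A) = ⋃ {U ∈ τ : U ⊆ A}. Opens contained in A: ∅, {23}.
Taking the union of these: int(A) = {23}.
cl(A) = ⋂ {C closed : A ⊆ C}. Closed sets containing A: {22, 23, 24}.
Intersecting these: cl(A) = {22, 23, 24}.
∂A = cl(A) ∖ int(A) = {22, 23, 24} ∖ {23} = {22, 24}.


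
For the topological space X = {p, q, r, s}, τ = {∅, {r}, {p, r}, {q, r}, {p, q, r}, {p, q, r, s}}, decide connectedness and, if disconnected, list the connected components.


(X, τ) is connected.

Find clopen sets (U ∈ τ with X ∖ U ∈ τ):
  U = ∅, X ∖ U = {p, q, r, s} — both open, so U is clopen.
  U = {p, q, r, s}, X ∖ U = ∅ — both open, so U is clopen.
Only trivial clopens (∅ and X) exist, so (X, τ) is connected.
Compute connected components by grouping points that agree on all clopens:
  component: {p, q, r, s}


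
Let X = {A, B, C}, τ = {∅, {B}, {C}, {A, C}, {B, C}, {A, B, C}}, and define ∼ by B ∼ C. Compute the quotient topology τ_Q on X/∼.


X/∼ = {[A], [B=C]}; |τ_Q| = 3.

Equivalence classes: [A], [B=C].
Quotient map π: X → X/∼ sends A ↦ [A], B ↦ [B=C], C ↦ [B=C].
For each subset V ⊆ X/∼, compute π^{-1}(V) ⊆ X and check whether π^{-1}(V) ∈ τ. V is open in τ_Q iff π^{-1}(V) ∈ τ.
  V = {}: π^{-1}(V) = ∅ ∈ τ ✓.
  V = {[A]}: π^{-1}(V) = {A} ∉ τ ✗.
  V = {[B=C]}: π^{-1}(V) = {B, C} ∈ τ ✓.
  V = {[A], [B=C]}: π^{-1}(V) = {A, B, C} ∈ τ ✓.
Open sets in the quotient: τ_Q = {{}, {[B=C]}, {[A], [B=C]}} (3 elements).


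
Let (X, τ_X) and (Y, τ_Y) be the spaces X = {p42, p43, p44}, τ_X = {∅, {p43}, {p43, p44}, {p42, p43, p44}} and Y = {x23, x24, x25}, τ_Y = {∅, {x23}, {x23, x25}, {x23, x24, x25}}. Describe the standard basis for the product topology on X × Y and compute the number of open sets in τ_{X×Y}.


Basis B = {∅ × ∅, {p43} × {x23}, {p43} × {x23, x25}, {p43, p44} × {x23}, {p42, p43, p44} × {x23}, {p43} × {x23, x24, x25}, {p43, p44} × {x23, x25}, {p42, p43, p44} × {x23, x25}, {p43, p44} × {x23, x24, x25}, {p42, p43, p44} × {x23, x24, x25}}; |τ_{X×Y}| = 20.

Enumerate products U × V with U ∈ τ_X, V ∈ τ_Y (deduplicated):
  ∅ × ∅ = {} (∅)
  {p43} × {x23} = {(p43,x23)}
  {p43} × {x23, x25} = {(p43,x23), (p43,x25)}
  {p43, p44} × {x23} = {(p43,x23), (p44,x23)}
  {p42, p43, p44} × {x23} = {(p42,x23), (p43,x23), (p44,x23)}
  {p43} × {x23, x24, x25} = {(p43,x23), (p43,x24), (p43,x25)}
  {p43, p44} × {x23, x25} = {(p43,x23), (p43,x25), (p44,x23), (p44,x25)}
  {p42, p43, p44} × {x23, x25} = {(p42,x23), (p42,x25), (p43,x23), (p43,x25), (p44,x23), (p44,x25)}
  {p43, p44} × {x23, x24, x25} = {(p43,x23), (p43,x24), (p43,x25), (p44,x23), (p44,x24), (p44,x25)}
  {p42, p43, p44} × {x23, x24, x25} = {(p42,x23), (p42,x24), (p42,x25), (p43,x23), (p43,x24), (p43,x25), (p44,x23), (p44,x24), (p44,x25)}
These 10 distinct sets form the basis B.
Close under arbitrary unions to get τ_{X×Y}; counting gives |τ_{X×Y}| = 20.


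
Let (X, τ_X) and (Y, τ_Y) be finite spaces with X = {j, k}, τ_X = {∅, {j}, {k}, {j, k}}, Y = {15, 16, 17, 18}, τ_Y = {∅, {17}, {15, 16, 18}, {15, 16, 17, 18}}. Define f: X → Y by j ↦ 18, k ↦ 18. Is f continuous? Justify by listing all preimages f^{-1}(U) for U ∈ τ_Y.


f IS continuous.

Compute f^{-1}(U) for each U ∈ τ_Y:
  U = ∅: f^{-1}(U) = ∅ ∈ τ_X ✓.
  U = {17}: f^{-1}(U) = ∅ ∈ τ_X ✓.
  U = {15, 16, 18}: f^{-1}(U) = {j, k} ∈ τ_X ✓.
  U = {15, 16, 17, 18}: f^{-1}(U) = {j, k} ∈ τ_X ✓.
Every preimage lies in τ_X, so f IS continuous.


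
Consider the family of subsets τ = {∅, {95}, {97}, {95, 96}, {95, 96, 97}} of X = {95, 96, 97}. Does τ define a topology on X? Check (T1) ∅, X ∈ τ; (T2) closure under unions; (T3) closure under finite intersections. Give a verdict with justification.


τ is NOT a topology on X.

Axiom (T1): ∅ ∈ τ? Yes; X ∈ τ? Yes.
Axiom (T2/T3): check pairwise unions and intersections of members of τ.
Counterexample for (T2): {95} ∪ {97} = {95, 97} ∉ τ. Therefore τ is NOT a topology.


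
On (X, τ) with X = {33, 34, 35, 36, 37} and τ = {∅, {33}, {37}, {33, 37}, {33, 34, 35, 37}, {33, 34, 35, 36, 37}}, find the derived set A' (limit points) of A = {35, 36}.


A' = {34, 36}

For each x ∈ X, list the open sets U ∈ τ with x ∈ U, then check whether U ∩ (A ∖ {x}) ≠ ∅ for every such U.
  x = 33: open {33} ∋ x has {33} ∩ (A ∖ {33}) = ∅, so x is NOT a limit point.
  x = 34: opens ∋ x are {33, 34, 35, 37}, {33, 34, 35, 36, 37}; each meets A ∖ {34}, so x IS a limit point.
  x = 35: open {33, 34, 35, 37} ∋ x has {33, 34, 35, 37} ∩ (A ∖ {35}) = ∅, so x is NOT a limit point.
  x = 36: opens ∋ x are {33, 34, 35, 36, 37}; each meets A ∖ {36}, so x IS a limit point.
  x = 37: open {37} ∋ x has {37} ∩ (A ∖ {37}) = ∅, so x is NOT a limit point.
Collecting: A' = {34, 36}.


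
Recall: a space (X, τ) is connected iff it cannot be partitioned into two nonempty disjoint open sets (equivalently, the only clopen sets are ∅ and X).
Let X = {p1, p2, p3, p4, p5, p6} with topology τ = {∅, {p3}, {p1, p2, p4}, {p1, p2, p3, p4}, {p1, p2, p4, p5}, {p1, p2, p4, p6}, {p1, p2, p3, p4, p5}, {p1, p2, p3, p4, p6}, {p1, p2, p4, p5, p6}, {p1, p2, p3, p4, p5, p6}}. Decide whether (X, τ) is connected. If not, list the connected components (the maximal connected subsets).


(X, τ) is disconnected; components = [{p3}, {p1, p2, p4, p5, p6}].

Find clopen sets (U ∈ τ with X ∖ U ∈ τ):
  U = ∅, X ∖ U = {p1, p2, p3, p4, p5, p6} — both open, so U is clopen.
  U = {p3}, X ∖ U = {p1, p2, p4, p5, p6} — both open, so U is clopen.
  U = {p1, p2, p4, p5, p6}, X ∖ U = {p3} — both open, so U is clopen.
  U = {p1, p2, p3, p4, p5, p6}, X ∖ U = ∅ — both open, so U is clopen.
Nontrivial clopen(s) exist: e.g. {p1, p2, p4, p5, p6}. So (X, τ) is disconnected.
Compute connected components by grouping points that agree on all clopens:
  component: {p3}
  component: {p1, p2, p4, p5, p6}


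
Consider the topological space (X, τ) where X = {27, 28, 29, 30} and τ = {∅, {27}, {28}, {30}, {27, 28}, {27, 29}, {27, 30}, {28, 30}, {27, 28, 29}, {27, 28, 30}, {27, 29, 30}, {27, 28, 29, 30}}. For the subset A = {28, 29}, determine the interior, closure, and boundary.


int(A) = {28}, cl(A) = {28, 29}, ∂A = {29}.

Closed sets in (X, τ) are complements of opens:
  closed(X, τ) = {∅, {28}, {29}, {30}, {27, 29}, {28, 29}, {28, 30}, {29, 30}, {27, 28, 29}, {27, 29, 30}, {28, 29, 30}, {27, 28, 29, 30}}.
int(A) = ⋃ {U ∈ τ : U ⊆ A}. Opens contained in A: ∅, {28}.
Taking the union of these: int(A) = {28}.
cl(A) = ⋂ {C closed : A ⊆ C}. Closed sets containing A: {28, 29}, {27, 28, 29}, {28, 29, 30}, {27, 28, 29, 30}.
Intersecting these: cl(A) = {28, 29}.
∂A = cl(A) ∖ int(A) = {28, 29} ∖ {28} = {29}.


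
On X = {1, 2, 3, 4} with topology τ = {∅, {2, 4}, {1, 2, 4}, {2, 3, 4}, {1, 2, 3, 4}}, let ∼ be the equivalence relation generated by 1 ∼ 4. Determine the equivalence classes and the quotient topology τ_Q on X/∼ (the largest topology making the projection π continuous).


X/∼ = {[1=4], [2], [3]}; |τ_Q| = 3.

Equivalence classes: [1=4], [2], [3].
Quotient map π: X → X/∼ sends 1 ↦ [1=4], 2 ↦ [2], 3 ↦ [3], 4 ↦ [1=4].
For each subset V ⊆ X/∼, compute π^{-1}(V) ⊆ X and check whether π^{-1}(V) ∈ τ. V is open in τ_Q iff π^{-1}(V) ∈ τ.
  V = {}: π^{-1}(V) = ∅ ∈ τ ✓.
  V = {[1=4]}: π^{-1}(V) = {1, 4} ∉ τ ✗.
  V = {[2]}: π^{-1}(V) = {2} ∉ τ ✗.
  V = {[1=4], [2]}: π^{-1}(V) = {1, 2, 4} ∈ τ ✓.
  V = {[3]}: π^{-1}(V) = {3} ∉ τ ✗.
  V = {[1=4], [3]}: π^{-1}(V) = {1, 3, 4} ∉ τ ✗.
  V = {[2], [3]}: π^{-1}(V) = {2, 3} ∉ τ ✗.
  V = {[1=4], [2], [3]}: π^{-1}(V) = {1, 2, 3, 4} ∈ τ ✓.
Open sets in the quotient: τ_Q = {{}, {[1=4], [2]}, {[1=4], [2], [3]}} (3 elements).


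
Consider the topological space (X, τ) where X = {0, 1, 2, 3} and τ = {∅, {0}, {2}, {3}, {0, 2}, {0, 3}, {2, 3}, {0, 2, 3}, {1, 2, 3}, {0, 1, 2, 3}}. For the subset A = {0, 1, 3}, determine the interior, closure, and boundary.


int(A) = {0, 3}, cl(A) = {0, 1, 3}, ∂A = {1}.

Closed sets in (X, τ) are complements of opens:
  closed(X, τ) = {∅, {0}, {1}, {0, 1}, {1, 2}, {1, 3}, {0, 1, 2}, {0, 1, 3}, {1, 2, 3}, {0, 1, 2, 3}}.
int(A) = ⋃ {U ∈ τ : U ⊆ A}. Opens contained in A: ∅, {0}, {3}, {0, 3}.
Taking the union of these: int(A) = {0, 3}.
cl(A) = ⋂ {C closed : A ⊆ C}. Closed sets containing A: {0, 1, 3}, {0, 1, 2, 3}.
Intersecting these: cl(A) = {0, 1, 3}.
∂A = cl(A) ∖ int(A) = {0, 1, 3} ∖ {0, 3} = {1}.


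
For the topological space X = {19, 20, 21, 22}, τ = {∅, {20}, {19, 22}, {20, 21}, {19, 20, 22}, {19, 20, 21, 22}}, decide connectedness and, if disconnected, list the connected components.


(X, τ) is disconnected; components = [{19, 22}, {20, 21}].

Find clopen sets (U ∈ τ with X ∖ U ∈ τ):
  U = ∅, X ∖ U = {19, 20, 21, 22} — both open, so U is clopen.
  U = {19, 22}, X ∖ U = {20, 21} — both open, so U is clopen.
  U = {20, 21}, X ∖ U = {19, 22} — both open, so U is clopen.
  U = {19, 20, 21, 22}, X ∖ U = ∅ — both open, so U is clopen.
Nontrivial clopen(s) exist: e.g. {19, 22}. So (X, τ) is disconnected.
Compute connected components by grouping points that agree on all clopens:
  component: {19, 22}
  component: {20, 21}


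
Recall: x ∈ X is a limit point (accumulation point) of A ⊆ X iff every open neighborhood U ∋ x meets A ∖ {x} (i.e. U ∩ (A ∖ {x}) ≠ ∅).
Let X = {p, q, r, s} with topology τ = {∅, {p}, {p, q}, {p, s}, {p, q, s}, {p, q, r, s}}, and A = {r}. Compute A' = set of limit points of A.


A' = ∅

For each x ∈ X, list the open sets U ∈ τ with x ∈ U, then check whether U ∩ (A ∖ {x}) ≠ ∅ for every such U.
  x = p: open {p} ∋ x has {p} ∩ (A ∖ {p}) = ∅, so x is NOT a limit point.
  x = q: open {p, q} ∋ x has {p, q} ∩ (A ∖ {q}) = ∅, so x is NOT a limit point.
  x = r: open {p, q, r, s} ∋ x has {p, q, r, s} ∩ (A ∖ {r}) = ∅, so x is NOT a limit point.
  x = s: open {p, s} ∋ x has {p, s} ∩ (A ∖ {s}) = ∅, so x is NOT a limit point.
Collecting: A' = ∅.


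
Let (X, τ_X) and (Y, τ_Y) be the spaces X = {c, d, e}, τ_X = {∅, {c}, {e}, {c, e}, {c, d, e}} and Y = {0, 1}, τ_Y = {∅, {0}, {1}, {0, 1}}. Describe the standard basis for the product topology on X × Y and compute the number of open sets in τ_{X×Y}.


Basis B = {∅ × ∅, {c} × {0}, {c} × {1}, {e} × {0}, {e} × {1}, {c} × {0, 1}, {c, e} × {0}, {c, e} × {1}, {e} × {0, 1}, {c, d, e} × {0}, {c, d, e} × {1}, {c, e} × {0, 1}, {c, d, e} × {0, 1}}; |τ_{X×Y}| = 25.

Enumerate products U × V with U ∈ τ_X, V ∈ τ_Y (deduplicated):
  ∅ × ∅ = {} (∅)
  {c} × {0} = {(c,0)}
  {c} × {1} = {(c,1)}
  {e} × {0} = {(e,0)}
  {e} × {1} = {(e,1)}
  {c} × {0, 1} = {(c,0), (c,1)}
  {c, e} × {0} = {(c,0), (e,0)}
  {c, e} × {1} = {(c,1), (e,1)}
  {e} × {0, 1} = {(e,0), (e,1)}
  {c, d, e} × {0} = {(c,0), (d,0), (e,0)}
  {c, d, e} × {1} = {(c,1), (d,1), (e,1)}
  {c, e} × {0, 1} = {(c,0), (c,1), (e,0), (e,1)}
  {c, d, e} × {0, 1} = {(c,0), (c,1), (d,0), (d,1), (e,0), (e,1)}
These 13 distinct sets form the basis B.
Close under arbitrary unions to get τ_{X×Y}; counting gives |τ_{X×Y}| = 25.


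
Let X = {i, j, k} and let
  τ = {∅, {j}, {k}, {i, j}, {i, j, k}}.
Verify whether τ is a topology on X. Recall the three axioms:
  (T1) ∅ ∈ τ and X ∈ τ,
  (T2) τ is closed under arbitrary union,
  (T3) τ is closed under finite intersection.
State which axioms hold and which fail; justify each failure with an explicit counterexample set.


τ is NOT a topology on X.

Axiom (T1): ∅ ∈ τ? Yes; X ∈ τ? Yes.
Axiom (T2/T3): check pairwise unions and intersections of members of τ.
Counterexample for (T2): {j} ∪ {k} = {j, k} ∉ τ. Therefore τ is NOT a topology.


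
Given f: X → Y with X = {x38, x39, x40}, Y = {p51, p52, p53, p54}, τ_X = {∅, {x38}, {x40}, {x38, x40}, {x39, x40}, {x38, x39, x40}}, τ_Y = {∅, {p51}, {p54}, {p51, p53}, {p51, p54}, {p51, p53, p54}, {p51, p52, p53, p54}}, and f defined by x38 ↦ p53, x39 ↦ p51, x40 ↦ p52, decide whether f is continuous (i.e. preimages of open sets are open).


f is NOT continuous.

Compute f^{-1}(U) for each U ∈ τ_Y:
  U = ∅: f^{-1}(U) = ∅ ∈ τ_X ✓.
  U = {p51}: f^{-1}(U) = {x39} ∉ τ_X ✗.
  U = {p54}: f^{-1}(U) = ∅ ∈ τ_X ✓.
  U = {p51, p53}: f^{-1}(U) = {x38, x39} ∉ τ_X ✗.
  U = {p51, p54}: f^{-1}(U) = {x39} ∉ τ_X ✗.
  U = {p51, p53, p54}: f^{-1}(U) = {x38, x39} ∉ τ_X ✗.
  U = {p51, p52, p53, p54}: f^{-1}(U) = {x38, x39, x40} ∈ τ_X ✓.
Found U = {p51} with f^{-1}(U) = {x39} not in τ_X. Therefore f is NOT continuous.


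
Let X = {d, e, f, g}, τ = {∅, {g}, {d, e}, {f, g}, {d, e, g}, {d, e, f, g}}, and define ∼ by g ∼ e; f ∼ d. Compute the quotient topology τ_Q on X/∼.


X/∼ = {[d=f], [e=g]}; |τ_Q| = 2.

Equivalence classes: [d=f], [e=g].
Quotient map π: X → X/∼ sends d ↦ [d=f], e ↦ [e=g], f ↦ [d=f], g ↦ [e=g].
For each subset V ⊆ X/∼, compute π^{-1}(V) ⊆ X and check whether π^{-1}(V) ∈ τ. V is open in τ_Q iff π^{-1}(V) ∈ τ.
  V = {}: π^{-1}(V) = ∅ ∈ τ ✓.
  V = {[d=f]}: π^{-1}(V) = {d, f} ∉ τ ✗.
  V = {[e=g]}: π^{-1}(V) = {e, g} ∉ τ ✗.
  V = {[d=f], [e=g]}: π^{-1}(V) = {d, e, f, g} ∈ τ ✓.
Open sets in the quotient: τ_Q = {{}, {[d=f], [e=g]}} (2 elements).


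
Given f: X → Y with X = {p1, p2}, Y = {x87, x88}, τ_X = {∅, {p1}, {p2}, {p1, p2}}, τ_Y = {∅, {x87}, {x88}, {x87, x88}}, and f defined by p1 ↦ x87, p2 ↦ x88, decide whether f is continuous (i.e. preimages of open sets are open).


f IS continuous.

Compute f^{-1}(U) for each U ∈ τ_Y:
  U = ∅: f^{-1}(U) = ∅ ∈ τ_X ✓.
  U = {x87}: f^{-1}(U) = {p1} ∈ τ_X ✓.
  U = {x88}: f^{-1}(U) = {p2} ∈ τ_X ✓.
  U = {x87, x88}: f^{-1}(U) = {p1, p2} ∈ τ_X ✓.
Every preimage lies in τ_X, so f IS continuous.


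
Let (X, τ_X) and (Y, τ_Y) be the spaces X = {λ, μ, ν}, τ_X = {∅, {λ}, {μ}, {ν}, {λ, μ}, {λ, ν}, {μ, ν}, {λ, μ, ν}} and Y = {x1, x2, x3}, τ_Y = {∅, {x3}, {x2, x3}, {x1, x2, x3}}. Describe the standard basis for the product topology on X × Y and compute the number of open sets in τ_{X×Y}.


Basis B = {∅ × ∅, {λ} × {x3}, {μ} × {x3}, {ν} × {x3}, {λ} × {x2, x3}, {λ, μ} × {x3}, {λ, ν} × {x3}, {μ} × {x2, x3}, {μ, ν} × {x3}, {ν} × {x2, x3}, {λ} × {x1, x2, x3}, {λ, μ, ν} × {x3}, {μ} × {x1, x2, x3}, {ν} × {x1, x2, x3}, {λ, μ} × {x2, x3}, {λ, ν} × {x2, x3}, {μ, ν} × {x2, x3}, {λ, μ} × {x1, x2, x3}, {λ, ν} × {x1, x2, x3}, {λ, μ, ν} × {x2, x3}, {μ, ν} × {x1, x2, x3}, {λ, μ, ν} × {x1, x2, x3}}; |τ_{X×Y}| = 64.

Enumerate products U × V with U ∈ τ_X, V ∈ τ_Y (deduplicated):
  ∅ × ∅ = {} (∅)
  {λ} × {x3} = {(λ,x3)}
  {μ} × {x3} = {(μ,x3)}
  {ν} × {x3} = {(ν,x3)}
  {λ} × {x2, x3} = {(λ,x2), (λ,x3)}
  {λ, μ} × {x3} = {(λ,x3), (μ,x3)}
  {λ, ν} × {x3} = {(λ,x3), (ν,x3)}
  {μ} × {x2, x3} = {(μ,x2), (μ,x3)}
  {μ, ν} × {x3} = {(μ,x3), (ν,x3)}
  {ν} × {x2, x3} = {(ν,x2), (ν,x3)}
  {λ} × {x1, x2, x3} = {(λ,x1), (λ,x2), (λ,x3)}
  {λ, μ, ν} × {x3} = {(λ,x3), (μ,x3), (ν,x3)}
  {μ} × {x1, x2, x3} = {(μ,x1), (μ,x2), (μ,x3)}
  {ν} × {x1, x2, x3} = {(ν,x1), (ν,x2), (ν,x3)}
  {λ, μ} × {x2, x3} = {(λ,x2), (λ,x3), (μ,x2), (μ,x3)}
  {λ, ν} × {x2, x3} = {(λ,x2), (λ,x3), (ν,x2), (ν,x3)}
  {μ, ν} × {x2, x3} = {(μ,x2), (μ,x3), (ν,x2), (ν,x3)}
  {λ, μ} × {x1, x2, x3} = {(λ,x1), (λ,x2), (λ,x3), (μ,x1), (μ,x2), (μ,x3)}
  {λ, ν} × {x1, x2, x3} = {(λ,x1), (λ,x2), (λ,x3), (ν,x1), (ν,x2), (ν,x3)}
  {λ, μ, ν} × {x2, x3} = {(λ,x2), (λ,x3), (μ,x2), (μ,x3), (ν,x2), (ν,x3)}
  {μ, ν} × {x1, x2, x3} = {(μ,x1), (μ,x2), (μ,x3), (ν,x1), (ν,x2), (ν,x3)}
  {λ, μ, ν} × {x1, x2, x3} = {(λ,x1), (λ,x2), (λ,x3), (μ,x1), (μ,x2), (μ,x3), (ν,x1), (ν,x2), (ν,x3)}
These 22 distinct sets form the basis B.
Close under arbitrary unions to get τ_{X×Y}; counting gives |τ_{X×Y}| = 64.


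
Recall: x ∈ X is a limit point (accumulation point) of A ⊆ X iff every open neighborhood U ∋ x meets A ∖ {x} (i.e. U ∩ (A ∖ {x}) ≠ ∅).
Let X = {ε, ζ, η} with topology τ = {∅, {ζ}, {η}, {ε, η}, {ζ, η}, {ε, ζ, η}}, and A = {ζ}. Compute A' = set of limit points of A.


A' = ∅

For each x ∈ X, list the open sets U ∈ τ with x ∈ U, then check whether U ∩ (A ∖ {x}) ≠ ∅ for every such U.
  x = ε: open {ε, η} ∋ x has {ε, η} ∩ (A ∖ {ε}) = ∅, so x is NOT a limit point.
  x = ζ: open {ζ} ∋ x has {ζ} ∩ (A ∖ {ζ}) = ∅, so x is NOT a limit point.
  x = η: open {η} ∋ x has {η} ∩ (A ∖ {η}) = ∅, so x is NOT a limit point.
Collecting: A' = ∅.


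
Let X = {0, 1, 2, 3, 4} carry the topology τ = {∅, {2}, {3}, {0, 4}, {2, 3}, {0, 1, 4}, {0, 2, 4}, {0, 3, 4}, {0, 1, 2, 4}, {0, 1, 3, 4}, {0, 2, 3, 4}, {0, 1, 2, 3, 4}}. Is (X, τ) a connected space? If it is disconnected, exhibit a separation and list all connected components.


(X, τ) is disconnected; components = [{2}, {3}, {0, 1, 4}].

Find clopen sets (U ∈ τ with X ∖ U ∈ τ):
  U = ∅, X ∖ U = {0, 1, 2, 3, 4} — both open, so U is clopen.
  U = {2}, X ∖ U = {0, 1, 3, 4} — both open, so U is clopen.
  U = {3}, X ∖ U = {0, 1, 2, 4} — both open, so U is clopen.
  U = {2, 3}, X ∖ U = {0, 1, 4} — both open, so U is clopen.
  U = {0, 1, 4}, X ∖ U = {2, 3} — both open, so U is clopen.
  U = {0, 1, 2, 4}, X ∖ U = {3} — both open, so U is clopen.
  U = {0, 1, 3, 4}, X ∖ U = {2} — both open, so U is clopen.
  U = {0, 1, 2, 3, 4}, X ∖ U = ∅ — both open, so U is clopen.
Nontrivial clopen(s) exist: e.g. {2}. So (X, τ) is disconnected.
Compute connected components by grouping points that agree on all clopens:
  component: {2}
  component: {3}
  component: {0, 1, 4}


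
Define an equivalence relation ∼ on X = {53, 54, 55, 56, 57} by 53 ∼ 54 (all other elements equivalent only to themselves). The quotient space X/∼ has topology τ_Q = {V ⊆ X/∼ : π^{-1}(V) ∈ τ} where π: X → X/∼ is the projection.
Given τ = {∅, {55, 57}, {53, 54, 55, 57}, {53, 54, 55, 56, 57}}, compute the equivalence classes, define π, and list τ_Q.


X/∼ = {[53=54], [55], [56], [57]}; |τ_Q| = 4.

Equivalence classes: [53=54], [55], [56], [57].
Quotient map π: X → X/∼ sends 53 ↦ [53=54], 54 ↦ [53=54], 55 ↦ [55], 56 ↦ [56], 57 ↦ [57].
For each subset V ⊆ X/∼, compute π^{-1}(V) ⊆ X and check whether π^{-1}(V) ∈ τ. V is open in τ_Q iff π^{-1}(V) ∈ τ.
  V = {}: π^{-1}(V) = ∅ ∈ τ ✓.
  V = {[53=54]}: π^{-1}(V) = {53, 54} ∉ τ ✗.
  V = {[55]}: π^{-1}(V) = {55} ∉ τ ✗.
  V = {[53=54], [55]}: π^{-1}(V) = {53, 54, 55} ∉ τ ✗.
  V = {[56]}: π^{-1}(V) = {56} ∉ τ ✗.
  V = {[53=54], [56]}: π^{-1}(V) = {53, 54, 56} ∉ τ ✗.
  V = {[55], [56]}: π^{-1}(V) = {55, 56} ∉ τ ✗.
  V = {[53=54], [55], [56]}: π^{-1}(V) = {53, 54, 55, 56} ∉ τ ✗.
  V = {[57]}: π^{-1}(V) = {57} ∉ τ ✗.
  V = {[53=54], [57]}: π^{-1}(V) = {53, 54, 57} ∉ τ ✗.
  V = {[55], [57]}: π^{-1}(V) = {55, 57} ∈ τ ✓.
  V = {[53=54], [55], [57]}: π^{-1}(V) = {53, 54, 55, 57} ∈ τ ✓.
  V = {[56], [57]}: π^{-1}(V) = {56, 57} ∉ τ ✗.
  V = {[53=54], [56], [57]}: π^{-1}(V) = {53, 54, 56, 57} ∉ τ ✗.
  V = {[55], [56], [57]}: π^{-1}(V) = {55, 56, 57} ∉ τ ✗.
  V = {[53=54], [55], [56], [57]}: π^{-1}(V) = {53, 54, 55, 56, 57} ∈ τ ✓.
Open sets in the quotient: τ_Q = {{}, {[55], [57]}, {[53=54], [55], [57]}, {[53=54], [55], [56], [57]}} (4 elements).


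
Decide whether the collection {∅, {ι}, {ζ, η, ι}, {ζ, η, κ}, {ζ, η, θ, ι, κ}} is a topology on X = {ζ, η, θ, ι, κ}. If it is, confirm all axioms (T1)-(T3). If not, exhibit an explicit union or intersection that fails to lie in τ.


τ is NOT a topology on X.

Axiom (T1): ∅ ∈ τ? Yes; X ∈ τ? Yes.
Axiom (T2/T3): check pairwise unions and intersections of members of τ.
Counterexample for (T2): {ι} ∪ {ζ, η, κ} = {ζ, η, ι, κ} ∉ τ. Therefore τ is NOT a topology.


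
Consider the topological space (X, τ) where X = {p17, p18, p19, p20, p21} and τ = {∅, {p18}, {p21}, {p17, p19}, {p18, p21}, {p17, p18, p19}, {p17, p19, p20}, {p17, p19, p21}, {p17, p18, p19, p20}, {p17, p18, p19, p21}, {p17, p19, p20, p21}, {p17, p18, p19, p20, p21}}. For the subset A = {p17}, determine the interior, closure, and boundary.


int(A) = ∅, cl(A) = {p17, p19, p20}, ∂A = {p17, p19, p20}.

Closed sets in (X, τ) are complements of opens:
  closed(X, τ) = {∅, {p18}, {p20}, {p21}, {p18, p20}, {p18, p21}, {p20, p21}, {p17, p19, p20}, {p18, p20, p21}, {p17, p18, p19, p20}, {p17, p19, p20, p21}, {p17, p18, p19, p20, p21}}.
int(A) = ⋃ {U ∈ τ : U ⊆ A}. Opens contained in A: ∅.
Taking the union of these: int(A) = ∅.
cl(A) = ⋂ {C closed : A ⊆ C}. Closed sets containing A: {p17, p19, p20}, {p17, p18, p19, p20}, {p17, p19, p20, p21}, {p17, p18, p19, p20, p21}.
Intersecting these: cl(A) = {p17, p19, p20}.
∂A = cl(A) ∖ int(A) = {p17, p19, p20} ∖ ∅ = {p17, p19, p20}.


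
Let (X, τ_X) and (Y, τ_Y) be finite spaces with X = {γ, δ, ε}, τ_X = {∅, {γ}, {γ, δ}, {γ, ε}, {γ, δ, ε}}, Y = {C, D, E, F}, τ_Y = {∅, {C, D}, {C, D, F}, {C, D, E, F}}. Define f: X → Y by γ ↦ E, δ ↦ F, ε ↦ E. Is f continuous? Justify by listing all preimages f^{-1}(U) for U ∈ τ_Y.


f is NOT continuous.

Compute f^{-1}(U) for each U ∈ τ_Y:
  U = ∅: f^{-1}(U) = ∅ ∈ τ_X ✓.
  U = {C, D}: f^{-1}(U) = ∅ ∈ τ_X ✓.
  U = {C, D, F}: f^{-1}(U) = {δ} ∉ τ_X ✗.
  U = {C, D, E, F}: f^{-1}(U) = {γ, δ, ε} ∈ τ_X ✓.
Found U = {C, D, F} with f^{-1}(U) = {δ} not in τ_X. Therefore f is NOT continuous.


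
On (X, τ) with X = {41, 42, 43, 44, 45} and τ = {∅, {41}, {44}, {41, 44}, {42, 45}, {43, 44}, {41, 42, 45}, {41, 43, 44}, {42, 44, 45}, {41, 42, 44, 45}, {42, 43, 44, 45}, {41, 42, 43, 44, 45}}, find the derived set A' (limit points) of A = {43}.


A' = ∅

For each x ∈ X, list the open sets U ∈ τ with x ∈ U, then check whether U ∩ (A ∖ {x}) ≠ ∅ for every such U.
  x = 41: open {41} ∋ x has {41} ∩ (A ∖ {41}) = ∅, so x is NOT a limit point.
  x = 42: open {42, 45} ∋ x has {42, 45} ∩ (A ∖ {42}) = ∅, so x is NOT a limit point.
  x = 43: open {43, 44} ∋ x has {43, 44} ∩ (A ∖ {43}) = ∅, so x is NOT a limit point.
  x = 44: open {44} ∋ x has {44} ∩ (A ∖ {44}) = ∅, so x is NOT a limit point.
  x = 45: open {42, 45} ∋ x has {42, 45} ∩ (A ∖ {45}) = ∅, so x is NOT a limit point.
Collecting: A' = ∅.


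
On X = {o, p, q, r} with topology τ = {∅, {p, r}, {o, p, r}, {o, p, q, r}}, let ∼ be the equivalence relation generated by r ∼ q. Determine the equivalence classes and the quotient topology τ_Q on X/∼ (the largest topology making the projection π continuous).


X/∼ = {[o], [p], [q=r]}; |τ_Q| = 2.

Equivalence classes: [o], [p], [q=r].
Quotient map π: X → X/∼ sends o ↦ [o], p ↦ [p], q ↦ [q=r], r ↦ [q=r].
For each subset V ⊆ X/∼, compute π^{-1}(V) ⊆ X and check whether π^{-1}(V) ∈ τ. V is open in τ_Q iff π^{-1}(V) ∈ τ.
  V = {}: π^{-1}(V) = ∅ ∈ τ ✓.
  V = {[o]}: π^{-1}(V) = {o} ∉ τ ✗.
  V = {[p]}: π^{-1}(V) = {p} ∉ τ ✗.
  V = {[o], [p]}: π^{-1}(V) = {o, p} ∉ τ ✗.
  V = {[q=r]}: π^{-1}(V) = {q, r} ∉ τ ✗.
  V = {[o], [q=r]}: π^{-1}(V) = {o, q, r} ∉ τ ✗.
  V = {[p], [q=r]}: π^{-1}(V) = {p, q, r} ∉ τ ✗.
  V = {[o], [p], [q=r]}: π^{-1}(V) = {o, p, q, r} ∈ τ ✓.
Open sets in the quotient: τ_Q = {{}, {[o], [p], [q=r]}} (2 elements).


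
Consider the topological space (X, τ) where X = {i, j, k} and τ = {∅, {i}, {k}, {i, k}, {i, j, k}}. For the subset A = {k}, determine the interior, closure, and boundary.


int(A) = {k}, cl(A) = {j, k}, ∂A = {j}.

Closed sets in (X, τ) are complements of opens:
  closed(X, τ) = {∅, {j}, {i, j}, {j, k}, {i, j, k}}.
int(A) = ⋃ {U ∈ τ : U ⊆ A}. Opens contained in A: ∅, {k}.
Taking the union of these: int(A) = {k}.
cl(A) = ⋂ {C closed : A ⊆ C}. Closed sets containing A: {j, k}, {i, j, k}.
Intersecting these: cl(A) = {j, k}.
∂A = cl(A) ∖ int(A) = {j, k} ∖ {k} = {j}.


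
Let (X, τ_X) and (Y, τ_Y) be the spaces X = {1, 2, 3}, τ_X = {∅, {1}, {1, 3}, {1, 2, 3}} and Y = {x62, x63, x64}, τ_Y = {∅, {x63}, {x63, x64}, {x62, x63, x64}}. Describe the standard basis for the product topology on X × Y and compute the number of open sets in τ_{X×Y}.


Basis B = {∅ × ∅, {1} × {x63}, {1} × {x63, x64}, {1, 3} × {x63}, {1} × {x62, x63, x64}, {1, 2, 3} × {x63}, {1, 3} × {x63, x64}, {1, 3} × {x62, x63, x64}, {1, 2, 3} × {x63, x64}, {1, 2, 3} × {x62, x63, x64}}; |τ_{X×Y}| = 20.

Enumerate products U × V with U ∈ τ_X, V ∈ τ_Y (deduplicated):
  ∅ × ∅ = {} (∅)
  {1} × {x63} = {(1,x63)}
  {1} × {x63, x64} = {(1,x63), (1,x64)}
  {1, 3} × {x63} = {(1,x63), (3,x63)}
  {1} × {x62, x63, x64} = {(1,x62), (1,x63), (1,x64)}
  {1, 2, 3} × {x63} = {(1,x63), (2,x63), (3,x63)}
  {1, 3} × {x63, x64} = {(1,x63), (1,x64), (3,x63), (3,x64)}
  {1, 3} × {x62, x63, x64} = {(1,x62), (1,x63), (1,x64), (3,x62), (3,x63), (3,x64)}
  {1, 2, 3} × {x63, x64} = {(1,x63), (1,x64), (2,x63), (2,x64), (3,x63), (3,x64)}
  {1, 2, 3} × {x62, x63, x64} = {(1,x62), (1,x63), (1,x64), (2,x62), (2,x63), (2,x64), (3,x62), (3,x63), (3,x64)}
These 10 distinct sets form the basis B.
Close under arbitrary unions to get τ_{X×Y}; counting gives |τ_{X×Y}| = 20.


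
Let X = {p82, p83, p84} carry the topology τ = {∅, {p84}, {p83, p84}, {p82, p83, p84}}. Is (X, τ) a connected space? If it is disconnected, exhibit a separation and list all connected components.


(X, τ) is connected.

Find clopen sets (U ∈ τ with X ∖ U ∈ τ):
  U = ∅, X ∖ U = {p82, p83, p84} — both open, so U is clopen.
  U = {p82, p83, p84}, X ∖ U = ∅ — both open, so U is clopen.
Only trivial clopens (∅ and X) exist, so (X, τ) is connected.
Compute connected components by grouping points that agree on all clopens:
  component: {p82, p83, p84}


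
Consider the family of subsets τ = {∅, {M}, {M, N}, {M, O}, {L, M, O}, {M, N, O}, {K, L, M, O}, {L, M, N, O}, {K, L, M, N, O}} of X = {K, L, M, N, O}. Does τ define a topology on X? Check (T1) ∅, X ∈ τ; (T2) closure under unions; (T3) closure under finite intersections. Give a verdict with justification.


τ IS a topology on X.

Axiom (T1): ∅ ∈ τ? Yes; X ∈ τ? Yes.
Axiom (T2/T3): check pairwise unions and intersections of members of τ.
All pairwise intersections and unions checked — each lies in τ. Therefore τ satisfies (T1), (T2), (T3): it IS a topology on X.


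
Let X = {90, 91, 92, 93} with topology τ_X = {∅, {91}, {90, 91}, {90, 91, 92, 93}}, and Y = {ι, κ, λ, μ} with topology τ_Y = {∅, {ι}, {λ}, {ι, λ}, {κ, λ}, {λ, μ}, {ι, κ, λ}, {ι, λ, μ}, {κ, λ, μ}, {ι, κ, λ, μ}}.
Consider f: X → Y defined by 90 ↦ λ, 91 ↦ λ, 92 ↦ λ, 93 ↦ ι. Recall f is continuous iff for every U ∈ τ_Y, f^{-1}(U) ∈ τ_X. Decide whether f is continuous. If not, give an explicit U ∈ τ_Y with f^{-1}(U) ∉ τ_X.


f is NOT continuous.

Compute f^{-1}(U) for each U ∈ τ_Y:
  U = ∅: f^{-1}(U) = ∅ ∈ τ_X ✓.
  U = {ι}: f^{-1}(U) = {93} ∉ τ_X ✗.
  U = {λ}: f^{-1}(U) = {90, 91, 92} ∉ τ_X ✗.
  U = {ι, λ}: f^{-1}(U) = {90, 91, 92, 93} ∈ τ_X ✓.
  U = {κ, λ}: f^{-1}(U) = {90, 91, 92} ∉ τ_X ✗.
  U = {λ, μ}: f^{-1}(U) = {90, 91, 92} ∉ τ_X ✗.
  U = {ι, κ, λ}: f^{-1}(U) = {90, 91, 92, 93} ∈ τ_X ✓.
  U = {ι, λ, μ}: f^{-1}(U) = {90, 91, 92, 93} ∈ τ_X ✓.
  U = {κ, λ, μ}: f^{-1}(U) = {90, 91, 92} ∉ τ_X ✗.
  U = {ι, κ, λ, μ}: f^{-1}(U) = {90, 91, 92, 93} ∈ τ_X ✓.
Found U = {ι} with f^{-1}(U) = {93} not in τ_X. Therefore f is NOT continuous.


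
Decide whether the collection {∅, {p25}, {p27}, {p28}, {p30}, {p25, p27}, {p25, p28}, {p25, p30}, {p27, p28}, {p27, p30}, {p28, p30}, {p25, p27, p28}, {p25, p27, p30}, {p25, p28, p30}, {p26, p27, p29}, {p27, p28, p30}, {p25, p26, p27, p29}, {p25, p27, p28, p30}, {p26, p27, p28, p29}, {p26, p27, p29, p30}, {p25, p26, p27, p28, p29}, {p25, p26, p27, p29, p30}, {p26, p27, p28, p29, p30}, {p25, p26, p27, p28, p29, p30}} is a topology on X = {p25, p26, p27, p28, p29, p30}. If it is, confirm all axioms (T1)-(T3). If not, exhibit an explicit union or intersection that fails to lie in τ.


τ IS a topology on X.

Axiom (T1): ∅ ∈ τ? Yes; X ∈ τ? Yes.
Axiom (T2/T3): check pairwise unions and intersections of members of τ.
All pairwise intersections and unions checked — each lies in τ. Therefore τ satisfies (T1), (T2), (T3): it IS a topology on X.


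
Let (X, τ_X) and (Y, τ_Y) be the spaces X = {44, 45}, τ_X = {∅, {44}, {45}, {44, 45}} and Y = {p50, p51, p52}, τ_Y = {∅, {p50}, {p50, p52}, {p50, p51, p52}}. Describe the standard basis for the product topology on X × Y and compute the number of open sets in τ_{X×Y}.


Basis B = {∅ × ∅, {44} × {p50}, {45} × {p50}, {44} × {p50, p52}, {44, 45} × {p50}, {45} × {p50, p52}, {44} × {p50, p51, p52}, {45} × {p50, p51, p52}, {44, 45} × {p50, p52}, {44, 45} × {p50, p51, p52}}; |τ_{X×Y}| = 16.

Enumerate products U × V with U ∈ τ_X, V ∈ τ_Y (deduplicated):
  ∅ × ∅ = {} (∅)
  {44} × {p50} = {(44,p50)}
  {45} × {p50} = {(45,p50)}
  {44} × {p50, p52} = {(44,p50), (44,p52)}
  {44, 45} × {p50} = {(44,p50), (45,p50)}
  {45} × {p50, p52} = {(45,p50), (45,p52)}
  {44} × {p50, p51, p52} = {(44,p50), (44,p51), (44,p52)}
  {45} × {p50, p51, p52} = {(45,p50), (45,p51), (45,p52)}
  {44, 45} × {p50, p52} = {(44,p50), (44,p52), (45,p50), (45,p52)}
  {44, 45} × {p50, p51, p52} = {(44,p50), (44,p51), (44,p52), (45,p50), (45,p51), (45,p52)}
These 10 distinct sets form the basis B.
Close under arbitrary unions to get τ_{X×Y}; counting gives |τ_{X×Y}| = 16.


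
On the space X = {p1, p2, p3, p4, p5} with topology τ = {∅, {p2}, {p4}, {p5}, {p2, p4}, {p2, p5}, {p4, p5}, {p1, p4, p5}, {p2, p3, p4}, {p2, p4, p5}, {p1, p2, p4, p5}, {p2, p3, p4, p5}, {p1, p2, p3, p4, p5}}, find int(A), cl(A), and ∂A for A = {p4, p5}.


int(A) = {p4, p5}, cl(A) = {p1, p3, p4, p5}, ∂A = {p1, p3}.

Closed sets in (X, τ) are complements of opens:
  closed(X, τ) = {∅, {p1}, {p3}, {p1, p3}, {p1, p5}, {p2, p3}, {p1, p2, p3}, {p1, p3, p4}, {p1, p3, p5}, {p1, p2, p3, p4}, {p1, p2, p3, p5}, {p1, p3, p4, p5}, {p1, p2, p3, p4, p5}}.
int(A) = ⋃ {U ∈ τ : U ⊆ A}. Opens contained in A: ∅, {p4}, {p5}, {p4, p5}.
Taking the union of these: int(A) = {p4, p5}.
cl(A) = ⋂ {C closed : A ⊆ C}. Closed sets containing A: {p1, p3, p4, p5}, {p1, p2, p3, p4, p5}.
Intersecting these: cl(A) = {p1, p3, p4, p5}.
∂A = cl(A) ∖ int(A) = {p1, p3, p4, p5} ∖ {p4, p5} = {p1, p3}.


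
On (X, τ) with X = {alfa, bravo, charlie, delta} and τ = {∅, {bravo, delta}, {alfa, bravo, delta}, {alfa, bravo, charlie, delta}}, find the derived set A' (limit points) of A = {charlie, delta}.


A' = {alfa, bravo, charlie}

For each x ∈ X, list the open sets U ∈ τ with x ∈ U, then check whether U ∩ (A ∖ {x}) ≠ ∅ for every such U.
  x = alfa: opens ∋ x are {alfa, bravo, delta}, {alfa, bravo, charlie, delta}; each meets A ∖ {alfa}, so x IS a limit point.
  x = bravo: opens ∋ x are {bravo, delta}, {alfa, bravo, delta}, {alfa, bravo, charlie, delta}; each meets A ∖ {bravo}, so x IS a limit point.
  x = charlie: opens ∋ x are {alfa, bravo, charlie, delta}; each meets A ∖ {charlie}, so x IS a limit point.
  x = delta: open {bravo, delta} ∋ x has {bravo, delta} ∩ (A ∖ {delta}) = ∅, so x is NOT a limit point.
Collecting: A' = {alfa, bravo, charlie}.


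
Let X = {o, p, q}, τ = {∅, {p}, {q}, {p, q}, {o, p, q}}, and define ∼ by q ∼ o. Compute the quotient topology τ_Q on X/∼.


X/∼ = {[o=q], [p]}; |τ_Q| = 3.

Equivalence classes: [o=q], [p].
Quotient map π: X → X/∼ sends o ↦ [o=q], p ↦ [p], q ↦ [o=q].
For each subset V ⊆ X/∼, compute π^{-1}(V) ⊆ X and check whether π^{-1}(V) ∈ τ. V is open in τ_Q iff π^{-1}(V) ∈ τ.
  V = {}: π^{-1}(V) = ∅ ∈ τ ✓.
  V = {[o=q]}: π^{-1}(V) = {o, q} ∉ τ ✗.
  V = {[p]}: π^{-1}(V) = {p} ∈ τ ✓.
  V = {[o=q], [p]}: π^{-1}(V) = {o, p, q} ∈ τ ✓.
Open sets in the quotient: τ_Q = {{}, {[p]}, {[o=q], [p]}} (3 elements).


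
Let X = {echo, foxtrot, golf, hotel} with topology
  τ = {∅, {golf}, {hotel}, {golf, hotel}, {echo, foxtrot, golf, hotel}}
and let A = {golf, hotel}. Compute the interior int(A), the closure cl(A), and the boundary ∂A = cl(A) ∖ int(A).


int(A) = {golf, hotel}, cl(A) = {echo, foxtrot, golf, hotel}, ∂A = {echo, foxtrot}.

Closed sets in (X, τ) are complements of opens:
  closed(X, τ) = {∅, {echo, foxtrot}, {echo, foxtrot, golf}, {echo, foxtrot, hotel}, {echo, foxtrot, golf, hotel}}.
int(A) = ⋃ {U ∈ τ : U ⊆ A}. Opens contained in A: ∅, {golf}, {hotel}, {golf, hotel}.
Taking the union of these: int(A) = {golf, hotel}.
cl(A) = ⋂ {C closed : A ⊆ C}. Closed sets containing A: {echo, foxtrot, golf, hotel}.
Intersecting these: cl(A) = {echo, foxtrot, golf, hotel}.
∂A = cl(A) ∖ int(A) = {echo, foxtrot, golf, hotel} ∖ {golf, hotel} = {echo, foxtrot}.
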